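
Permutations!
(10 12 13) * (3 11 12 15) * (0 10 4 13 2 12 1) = (0 10 15 3 11 1)(2 12)(4 13) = [10, 0, 12, 11, 13, 5, 6, 7, 8, 9, 15, 1, 2, 4, 14, 3]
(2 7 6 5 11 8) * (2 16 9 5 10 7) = [0, 1, 2, 3, 4, 11, 10, 6, 16, 5, 7, 8, 12, 13, 14, 15, 9] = (5 11 8 16 9)(6 10 7)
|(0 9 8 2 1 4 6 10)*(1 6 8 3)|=|(0 9 3 1 4 8 2 6 10)|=9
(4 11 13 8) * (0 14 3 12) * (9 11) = [14, 1, 2, 12, 9, 5, 6, 7, 4, 11, 10, 13, 0, 8, 3] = (0 14 3 12)(4 9 11 13 8)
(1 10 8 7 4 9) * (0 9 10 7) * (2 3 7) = [9, 2, 3, 7, 10, 5, 6, 4, 0, 1, 8] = (0 9 1 2 3 7 4 10 8)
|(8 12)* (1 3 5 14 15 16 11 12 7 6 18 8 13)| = |(1 3 5 14 15 16 11 12 13)(6 18 8 7)| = 36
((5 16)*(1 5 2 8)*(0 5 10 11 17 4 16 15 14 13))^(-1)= (0 13 14 15 5)(1 8 2 16 4 17 11 10)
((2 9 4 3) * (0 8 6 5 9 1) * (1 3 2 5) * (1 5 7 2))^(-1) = (0 1 4 9 5 6 8)(2 7 3)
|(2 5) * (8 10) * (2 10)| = 4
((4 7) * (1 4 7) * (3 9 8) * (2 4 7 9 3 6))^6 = (1 4 2 6 8 9 7) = ((1 7 9 8 6 2 4))^6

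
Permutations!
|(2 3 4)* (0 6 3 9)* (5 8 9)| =8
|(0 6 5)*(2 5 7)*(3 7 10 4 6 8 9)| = |(0 8 9 3 7 2 5)(4 6 10)| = 21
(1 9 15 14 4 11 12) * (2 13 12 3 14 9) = (1 2 13 12)(3 14 4 11)(9 15) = [0, 2, 13, 14, 11, 5, 6, 7, 8, 15, 10, 3, 1, 12, 4, 9]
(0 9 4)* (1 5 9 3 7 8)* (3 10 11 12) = [10, 5, 2, 7, 0, 9, 6, 8, 1, 4, 11, 12, 3] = (0 10 11 12 3 7 8 1 5 9 4)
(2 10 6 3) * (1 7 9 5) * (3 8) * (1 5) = (1 7 9)(2 10 6 8 3) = [0, 7, 10, 2, 4, 5, 8, 9, 3, 1, 6]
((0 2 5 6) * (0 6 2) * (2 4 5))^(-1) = (6)(4 5)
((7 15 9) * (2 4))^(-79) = ((2 4)(7 15 9))^(-79) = (2 4)(7 9 15)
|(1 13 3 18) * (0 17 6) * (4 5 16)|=12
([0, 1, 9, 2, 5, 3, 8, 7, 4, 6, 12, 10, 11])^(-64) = [0, 1, 3, 5, 8, 4, 9, 7, 6, 2, 11, 12, 10]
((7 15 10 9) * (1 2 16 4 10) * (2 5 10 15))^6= (1 16 9)(2 10 15)(4 7 5)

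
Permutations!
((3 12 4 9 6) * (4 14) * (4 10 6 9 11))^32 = (3 14 6 12 10)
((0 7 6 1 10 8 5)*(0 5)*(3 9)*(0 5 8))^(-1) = ((0 7 6 1 10)(3 9)(5 8))^(-1) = (0 10 1 6 7)(3 9)(5 8)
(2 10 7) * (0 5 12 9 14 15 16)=(0 5 12 9 14 15 16)(2 10 7)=[5, 1, 10, 3, 4, 12, 6, 2, 8, 14, 7, 11, 9, 13, 15, 16, 0]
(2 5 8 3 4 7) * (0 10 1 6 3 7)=(0 10 1 6 3 4)(2 5 8 7)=[10, 6, 5, 4, 0, 8, 3, 2, 7, 9, 1]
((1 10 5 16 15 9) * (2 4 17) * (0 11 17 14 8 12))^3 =((0 11 17 2 4 14 8 12)(1 10 5 16 15 9))^3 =(0 2 8 11 4 12 17 14)(1 16)(5 9)(10 15)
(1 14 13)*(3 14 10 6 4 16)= (1 10 6 4 16 3 14 13)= [0, 10, 2, 14, 16, 5, 4, 7, 8, 9, 6, 11, 12, 1, 13, 15, 3]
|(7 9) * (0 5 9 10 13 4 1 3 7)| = 6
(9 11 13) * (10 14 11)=[0, 1, 2, 3, 4, 5, 6, 7, 8, 10, 14, 13, 12, 9, 11]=(9 10 14 11 13)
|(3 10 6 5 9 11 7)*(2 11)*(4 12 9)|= 10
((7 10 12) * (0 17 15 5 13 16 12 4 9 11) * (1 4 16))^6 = ((0 17 15 5 13 1 4 9 11)(7 10 16 12))^6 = (0 4 5)(1 15 11)(7 16)(9 13 17)(10 12)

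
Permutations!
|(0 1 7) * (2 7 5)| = 5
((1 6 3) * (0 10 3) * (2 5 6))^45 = (0 1 6 3 5 10 2)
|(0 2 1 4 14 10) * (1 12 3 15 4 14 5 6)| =11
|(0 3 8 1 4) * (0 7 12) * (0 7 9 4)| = |(0 3 8 1)(4 9)(7 12)| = 4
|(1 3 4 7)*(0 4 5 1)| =3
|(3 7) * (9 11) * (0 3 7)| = 2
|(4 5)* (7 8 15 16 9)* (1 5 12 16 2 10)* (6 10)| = |(1 5 4 12 16 9 7 8 15 2 6 10)| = 12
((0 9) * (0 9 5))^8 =(9)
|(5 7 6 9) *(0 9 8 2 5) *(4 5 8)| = |(0 9)(2 8)(4 5 7 6)| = 4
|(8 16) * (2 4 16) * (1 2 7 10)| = 7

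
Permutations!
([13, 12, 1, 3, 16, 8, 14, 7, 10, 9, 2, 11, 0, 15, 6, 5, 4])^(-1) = (0 12 1 2 10 8 5 15 13)(4 16)(6 14)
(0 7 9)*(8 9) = (0 7 8 9) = [7, 1, 2, 3, 4, 5, 6, 8, 9, 0]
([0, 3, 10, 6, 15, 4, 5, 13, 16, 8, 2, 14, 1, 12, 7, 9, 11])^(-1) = [0, 12, 10, 1, 5, 6, 3, 14, 9, 15, 2, 16, 13, 7, 11, 4, 8]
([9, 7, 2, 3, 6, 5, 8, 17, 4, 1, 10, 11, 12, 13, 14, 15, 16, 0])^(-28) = (0 1 17 9 7)(4 8 6)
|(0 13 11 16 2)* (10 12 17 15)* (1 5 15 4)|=35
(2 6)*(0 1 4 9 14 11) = (0 1 4 9 14 11)(2 6) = [1, 4, 6, 3, 9, 5, 2, 7, 8, 14, 10, 0, 12, 13, 11]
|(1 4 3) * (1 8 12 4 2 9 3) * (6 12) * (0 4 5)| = 10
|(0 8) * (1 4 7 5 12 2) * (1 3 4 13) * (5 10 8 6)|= |(0 6 5 12 2 3 4 7 10 8)(1 13)|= 10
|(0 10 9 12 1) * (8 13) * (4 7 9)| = |(0 10 4 7 9 12 1)(8 13)| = 14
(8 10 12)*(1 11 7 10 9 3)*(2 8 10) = (1 11 7 2 8 9 3)(10 12) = [0, 11, 8, 1, 4, 5, 6, 2, 9, 3, 12, 7, 10]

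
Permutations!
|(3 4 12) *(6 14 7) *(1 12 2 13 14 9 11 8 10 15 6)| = 24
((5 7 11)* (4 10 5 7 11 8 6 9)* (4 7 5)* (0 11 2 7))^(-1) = (0 9 6 8 7 2 5 11)(4 10)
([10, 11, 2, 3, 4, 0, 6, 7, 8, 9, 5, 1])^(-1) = (0 5 10)(1 11)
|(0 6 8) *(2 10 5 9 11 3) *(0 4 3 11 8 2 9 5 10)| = 12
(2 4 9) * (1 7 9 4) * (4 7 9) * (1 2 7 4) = (1 9 7) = [0, 9, 2, 3, 4, 5, 6, 1, 8, 7]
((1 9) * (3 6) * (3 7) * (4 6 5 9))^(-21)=(9)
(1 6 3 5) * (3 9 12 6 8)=(1 8 3 5)(6 9 12)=[0, 8, 2, 5, 4, 1, 9, 7, 3, 12, 10, 11, 6]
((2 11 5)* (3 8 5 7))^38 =(2 7 8)(3 5 11)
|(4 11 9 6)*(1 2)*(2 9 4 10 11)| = |(1 9 6 10 11 4 2)| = 7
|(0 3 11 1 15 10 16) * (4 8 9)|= |(0 3 11 1 15 10 16)(4 8 9)|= 21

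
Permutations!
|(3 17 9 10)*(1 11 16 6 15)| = 20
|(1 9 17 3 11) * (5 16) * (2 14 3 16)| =|(1 9 17 16 5 2 14 3 11)| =9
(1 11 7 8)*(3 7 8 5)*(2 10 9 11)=[0, 2, 10, 7, 4, 3, 6, 5, 1, 11, 9, 8]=(1 2 10 9 11 8)(3 7 5)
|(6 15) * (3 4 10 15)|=5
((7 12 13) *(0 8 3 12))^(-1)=(0 7 13 12 3 8)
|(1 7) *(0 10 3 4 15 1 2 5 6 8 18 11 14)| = 14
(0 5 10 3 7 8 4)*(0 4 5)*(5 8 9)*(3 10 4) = [0, 1, 2, 7, 3, 4, 6, 9, 8, 5, 10] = (10)(3 7 9 5 4)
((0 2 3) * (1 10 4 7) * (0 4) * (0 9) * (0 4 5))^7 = ((0 2 3 5)(1 10 9 4 7))^7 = (0 5 3 2)(1 9 7 10 4)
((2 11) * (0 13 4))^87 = ((0 13 4)(2 11))^87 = (13)(2 11)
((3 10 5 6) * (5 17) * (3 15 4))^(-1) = ((3 10 17 5 6 15 4))^(-1) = (3 4 15 6 5 17 10)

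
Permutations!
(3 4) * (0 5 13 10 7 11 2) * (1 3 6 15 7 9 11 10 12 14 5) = (0 1 3 4 6 15 7 10 9 11 2)(5 13 12 14) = [1, 3, 0, 4, 6, 13, 15, 10, 8, 11, 9, 2, 14, 12, 5, 7]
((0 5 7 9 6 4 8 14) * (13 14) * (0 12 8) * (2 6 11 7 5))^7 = ((0 2 6 4)(7 9 11)(8 13 14 12))^7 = (0 4 6 2)(7 9 11)(8 12 14 13)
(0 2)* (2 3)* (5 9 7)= [3, 1, 0, 2, 4, 9, 6, 5, 8, 7]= (0 3 2)(5 9 7)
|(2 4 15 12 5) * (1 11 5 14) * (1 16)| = 9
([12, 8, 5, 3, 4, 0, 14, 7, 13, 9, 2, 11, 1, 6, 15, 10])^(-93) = [14, 10, 13, 3, 4, 6, 0, 7, 2, 9, 8, 11, 15, 5, 12, 1]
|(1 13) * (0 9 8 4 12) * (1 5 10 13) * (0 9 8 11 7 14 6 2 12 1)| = 84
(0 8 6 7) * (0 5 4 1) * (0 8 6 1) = (0 6 7 5 4)(1 8) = [6, 8, 2, 3, 0, 4, 7, 5, 1]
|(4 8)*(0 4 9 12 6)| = |(0 4 8 9 12 6)| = 6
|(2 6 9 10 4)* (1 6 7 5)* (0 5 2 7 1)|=14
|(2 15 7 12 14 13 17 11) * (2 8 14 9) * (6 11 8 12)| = |(2 15 7 6 11 12 9)(8 14 13 17)| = 28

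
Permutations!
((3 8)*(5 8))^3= (8)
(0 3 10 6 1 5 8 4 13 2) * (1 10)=(0 3 1 5 8 4 13 2)(6 10)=[3, 5, 0, 1, 13, 8, 10, 7, 4, 9, 6, 11, 12, 2]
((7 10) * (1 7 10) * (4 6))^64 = (10)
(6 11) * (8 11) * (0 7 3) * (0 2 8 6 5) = (0 7 3 2 8 11 5) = [7, 1, 8, 2, 4, 0, 6, 3, 11, 9, 10, 5]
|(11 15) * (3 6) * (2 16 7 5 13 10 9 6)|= 18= |(2 16 7 5 13 10 9 6 3)(11 15)|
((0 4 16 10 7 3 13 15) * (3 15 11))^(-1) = (0 15 7 10 16 4)(3 11 13)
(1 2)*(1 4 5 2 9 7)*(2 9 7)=(1 7)(2 4 5 9)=[0, 7, 4, 3, 5, 9, 6, 1, 8, 2]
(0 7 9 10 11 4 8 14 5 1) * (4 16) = (0 7 9 10 11 16 4 8 14 5 1) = [7, 0, 2, 3, 8, 1, 6, 9, 14, 10, 11, 16, 12, 13, 5, 15, 4]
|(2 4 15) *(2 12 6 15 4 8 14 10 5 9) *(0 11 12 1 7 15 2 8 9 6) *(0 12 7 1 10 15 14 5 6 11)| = |(2 9 8 5 11 7 14 15 10 6)| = 10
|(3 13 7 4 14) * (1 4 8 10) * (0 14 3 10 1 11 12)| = 30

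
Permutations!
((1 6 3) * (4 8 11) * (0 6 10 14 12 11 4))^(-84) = (0 10)(1 11)(3 12)(6 14)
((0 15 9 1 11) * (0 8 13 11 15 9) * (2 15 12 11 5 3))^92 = (0 11 3 9 8 2 1 13 15 12 5)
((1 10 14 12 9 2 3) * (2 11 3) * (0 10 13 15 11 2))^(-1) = (0 2 9 12 14 10)(1 3 11 15 13)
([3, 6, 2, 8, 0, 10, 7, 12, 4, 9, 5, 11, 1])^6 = [8, 7, 2, 4, 3, 5, 12, 1, 0, 9, 10, 11, 6]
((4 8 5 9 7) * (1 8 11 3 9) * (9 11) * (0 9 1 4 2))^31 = ((0 9 7 2)(1 8 5 4)(3 11))^31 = (0 2 7 9)(1 4 5 8)(3 11)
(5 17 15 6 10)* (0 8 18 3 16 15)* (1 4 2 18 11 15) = (0 8 11 15 6 10 5 17)(1 4 2 18 3 16) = [8, 4, 18, 16, 2, 17, 10, 7, 11, 9, 5, 15, 12, 13, 14, 6, 1, 0, 3]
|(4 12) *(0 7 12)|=4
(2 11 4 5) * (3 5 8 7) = (2 11 4 8 7 3 5) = [0, 1, 11, 5, 8, 2, 6, 3, 7, 9, 10, 4]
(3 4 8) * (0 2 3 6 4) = (0 2 3)(4 8 6) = [2, 1, 3, 0, 8, 5, 4, 7, 6]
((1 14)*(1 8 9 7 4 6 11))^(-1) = (1 11 6 4 7 9 8 14) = ((1 14 8 9 7 4 6 11))^(-1)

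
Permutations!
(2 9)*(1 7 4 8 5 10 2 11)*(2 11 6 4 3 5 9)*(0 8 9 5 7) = (0 8 5 10 11 1)(3 7)(4 9 6) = [8, 0, 2, 7, 9, 10, 4, 3, 5, 6, 11, 1]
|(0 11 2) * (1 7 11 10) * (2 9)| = |(0 10 1 7 11 9 2)| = 7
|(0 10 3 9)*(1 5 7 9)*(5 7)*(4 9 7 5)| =|(0 10 3 1 5 4 9)| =7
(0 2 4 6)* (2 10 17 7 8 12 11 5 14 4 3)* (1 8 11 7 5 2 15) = (0 10 17 5 14 4 6)(1 8 12 7 11 2 3 15) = [10, 8, 3, 15, 6, 14, 0, 11, 12, 9, 17, 2, 7, 13, 4, 1, 16, 5]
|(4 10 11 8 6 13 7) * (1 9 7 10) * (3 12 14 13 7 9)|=|(1 3 12 14 13 10 11 8 6 7 4)|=11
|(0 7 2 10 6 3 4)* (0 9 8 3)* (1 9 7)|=|(0 1 9 8 3 4 7 2 10 6)|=10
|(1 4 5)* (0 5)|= |(0 5 1 4)|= 4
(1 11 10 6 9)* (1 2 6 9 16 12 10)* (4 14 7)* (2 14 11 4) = [0, 4, 6, 3, 11, 5, 16, 2, 8, 14, 9, 1, 10, 13, 7, 15, 12] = (1 4 11)(2 6 16 12 10 9 14 7)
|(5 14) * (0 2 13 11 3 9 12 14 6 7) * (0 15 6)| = |(0 2 13 11 3 9 12 14 5)(6 7 15)| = 9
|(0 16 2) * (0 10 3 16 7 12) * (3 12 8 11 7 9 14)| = 24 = |(0 9 14 3 16 2 10 12)(7 8 11)|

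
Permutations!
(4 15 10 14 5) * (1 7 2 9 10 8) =(1 7 2 9 10 14 5 4 15 8) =[0, 7, 9, 3, 15, 4, 6, 2, 1, 10, 14, 11, 12, 13, 5, 8]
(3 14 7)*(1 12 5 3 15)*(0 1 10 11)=(0 1 12 5 3 14 7 15 10 11)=[1, 12, 2, 14, 4, 3, 6, 15, 8, 9, 11, 0, 5, 13, 7, 10]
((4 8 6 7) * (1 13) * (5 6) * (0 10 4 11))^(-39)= ((0 10 4 8 5 6 7 11)(1 13))^(-39)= (0 10 4 8 5 6 7 11)(1 13)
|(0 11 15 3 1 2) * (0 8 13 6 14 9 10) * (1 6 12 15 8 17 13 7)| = 15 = |(0 11 8 7 1 2 17 13 12 15 3 6 14 9 10)|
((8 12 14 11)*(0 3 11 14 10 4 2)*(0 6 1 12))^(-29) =(14)(0 8 11 3)(1 12 10 4 2 6)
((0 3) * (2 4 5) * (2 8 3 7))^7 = (8)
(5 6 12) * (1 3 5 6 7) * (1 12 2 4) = [0, 3, 4, 5, 1, 7, 2, 12, 8, 9, 10, 11, 6] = (1 3 5 7 12 6 2 4)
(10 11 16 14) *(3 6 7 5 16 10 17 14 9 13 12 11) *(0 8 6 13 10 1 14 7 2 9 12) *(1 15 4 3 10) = (0 8 6 2 9 1 14 17 7 5 16 12 11 15 4 3 13) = [8, 14, 9, 13, 3, 16, 2, 5, 6, 1, 10, 15, 11, 0, 17, 4, 12, 7]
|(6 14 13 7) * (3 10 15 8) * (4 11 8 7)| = 10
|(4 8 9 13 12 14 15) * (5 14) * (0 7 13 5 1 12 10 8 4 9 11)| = 12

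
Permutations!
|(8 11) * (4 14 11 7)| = 5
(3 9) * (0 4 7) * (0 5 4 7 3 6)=(0 7 5 4 3 9 6)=[7, 1, 2, 9, 3, 4, 0, 5, 8, 6]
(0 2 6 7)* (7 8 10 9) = (0 2 6 8 10 9 7) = [2, 1, 6, 3, 4, 5, 8, 0, 10, 7, 9]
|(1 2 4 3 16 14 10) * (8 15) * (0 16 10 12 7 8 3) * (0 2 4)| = 12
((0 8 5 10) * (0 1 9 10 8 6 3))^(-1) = (0 3 6)(1 10 9)(5 8)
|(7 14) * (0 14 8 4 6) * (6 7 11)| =12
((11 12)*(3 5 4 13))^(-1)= (3 13 4 5)(11 12)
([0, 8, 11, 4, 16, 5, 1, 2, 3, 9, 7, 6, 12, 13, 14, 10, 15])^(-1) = (1 6 11 2 7 10 15 16 4 3 8)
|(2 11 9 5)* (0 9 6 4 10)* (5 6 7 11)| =|(0 9 6 4 10)(2 5)(7 11)| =10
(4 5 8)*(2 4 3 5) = [0, 1, 4, 5, 2, 8, 6, 7, 3] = (2 4)(3 5 8)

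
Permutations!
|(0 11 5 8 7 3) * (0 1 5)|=10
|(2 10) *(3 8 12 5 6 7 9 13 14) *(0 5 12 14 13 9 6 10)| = |(0 5 10 2)(3 8 14)(6 7)| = 12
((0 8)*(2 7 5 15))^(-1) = ((0 8)(2 7 5 15))^(-1) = (0 8)(2 15 5 7)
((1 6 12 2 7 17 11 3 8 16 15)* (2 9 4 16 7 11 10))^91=((1 6 12 9 4 16 15)(2 11 3 8 7 17 10))^91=(17)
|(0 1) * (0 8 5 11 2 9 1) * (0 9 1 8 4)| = 8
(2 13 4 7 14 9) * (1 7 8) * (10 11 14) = (1 7 10 11 14 9 2 13 4 8) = [0, 7, 13, 3, 8, 5, 6, 10, 1, 2, 11, 14, 12, 4, 9]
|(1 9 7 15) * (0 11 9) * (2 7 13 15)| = |(0 11 9 13 15 1)(2 7)| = 6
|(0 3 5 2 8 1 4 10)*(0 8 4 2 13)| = 20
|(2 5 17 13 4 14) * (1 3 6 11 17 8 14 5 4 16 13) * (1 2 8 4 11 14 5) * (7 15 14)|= |(1 3 6 7 15 14 8 5 4)(2 11 17)(13 16)|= 18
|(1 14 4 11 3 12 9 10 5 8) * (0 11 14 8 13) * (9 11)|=|(0 9 10 5 13)(1 8)(3 12 11)(4 14)|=30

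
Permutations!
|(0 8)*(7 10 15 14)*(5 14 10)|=|(0 8)(5 14 7)(10 15)|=6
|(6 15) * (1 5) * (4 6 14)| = |(1 5)(4 6 15 14)| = 4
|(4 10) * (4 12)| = 3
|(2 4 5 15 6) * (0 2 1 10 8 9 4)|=8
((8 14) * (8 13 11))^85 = (8 14 13 11)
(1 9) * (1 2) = [0, 9, 1, 3, 4, 5, 6, 7, 8, 2] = (1 9 2)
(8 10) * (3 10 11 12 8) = (3 10)(8 11 12) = [0, 1, 2, 10, 4, 5, 6, 7, 11, 9, 3, 12, 8]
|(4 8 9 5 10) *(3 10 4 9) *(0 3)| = |(0 3 10 9 5 4 8)| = 7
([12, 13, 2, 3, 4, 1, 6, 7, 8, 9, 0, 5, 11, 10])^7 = (13)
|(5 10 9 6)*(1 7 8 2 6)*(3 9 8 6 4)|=|(1 7 6 5 10 8 2 4 3 9)|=10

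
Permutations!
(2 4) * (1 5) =[0, 5, 4, 3, 2, 1] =(1 5)(2 4)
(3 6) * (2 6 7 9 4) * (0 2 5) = (0 2 6 3 7 9 4 5) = [2, 1, 6, 7, 5, 0, 3, 9, 8, 4]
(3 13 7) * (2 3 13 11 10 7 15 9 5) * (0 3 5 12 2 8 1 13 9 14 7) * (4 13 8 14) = [3, 8, 5, 11, 13, 14, 6, 9, 1, 12, 0, 10, 2, 15, 7, 4] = (0 3 11 10)(1 8)(2 5 14 7 9 12)(4 13 15)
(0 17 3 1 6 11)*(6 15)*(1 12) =[17, 15, 2, 12, 4, 5, 11, 7, 8, 9, 10, 0, 1, 13, 14, 6, 16, 3] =(0 17 3 12 1 15 6 11)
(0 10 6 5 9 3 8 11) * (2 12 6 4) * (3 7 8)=[10, 1, 12, 3, 2, 9, 5, 8, 11, 7, 4, 0, 6]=(0 10 4 2 12 6 5 9 7 8 11)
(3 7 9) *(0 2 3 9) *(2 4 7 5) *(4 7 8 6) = (9)(0 7)(2 3 5)(4 8 6) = [7, 1, 3, 5, 8, 2, 4, 0, 6, 9]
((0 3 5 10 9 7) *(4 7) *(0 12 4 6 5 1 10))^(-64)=((0 3 1 10 9 6 5)(4 7 12))^(-64)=(0 5 6 9 10 1 3)(4 12 7)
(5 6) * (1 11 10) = [0, 11, 2, 3, 4, 6, 5, 7, 8, 9, 1, 10] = (1 11 10)(5 6)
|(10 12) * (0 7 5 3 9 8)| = |(0 7 5 3 9 8)(10 12)| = 6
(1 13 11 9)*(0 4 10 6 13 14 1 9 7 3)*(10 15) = (0 4 15 10 6 13 11 7 3)(1 14) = [4, 14, 2, 0, 15, 5, 13, 3, 8, 9, 6, 7, 12, 11, 1, 10]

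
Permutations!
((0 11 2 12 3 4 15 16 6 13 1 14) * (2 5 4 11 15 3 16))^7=(0 1 6 12 15 14 13 16 2)(3 4 5 11)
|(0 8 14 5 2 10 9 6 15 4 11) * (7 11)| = |(0 8 14 5 2 10 9 6 15 4 7 11)| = 12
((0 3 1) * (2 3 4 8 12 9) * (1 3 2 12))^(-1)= ((0 4 8 1)(9 12))^(-1)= (0 1 8 4)(9 12)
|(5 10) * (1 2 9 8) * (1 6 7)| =6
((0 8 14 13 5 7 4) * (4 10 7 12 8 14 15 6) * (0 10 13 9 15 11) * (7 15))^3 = (0 7 12)(4 6 15 10)(5 11 9)(8 14 13)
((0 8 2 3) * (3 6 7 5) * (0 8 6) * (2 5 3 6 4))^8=((0 4 2)(3 8 5 6 7))^8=(0 2 4)(3 6 8 7 5)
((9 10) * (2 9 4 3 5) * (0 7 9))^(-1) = ((0 7 9 10 4 3 5 2))^(-1) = (0 2 5 3 4 10 9 7)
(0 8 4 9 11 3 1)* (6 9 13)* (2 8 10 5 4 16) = (0 10 5 4 13 6 9 11 3 1)(2 8 16) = [10, 0, 8, 1, 13, 4, 9, 7, 16, 11, 5, 3, 12, 6, 14, 15, 2]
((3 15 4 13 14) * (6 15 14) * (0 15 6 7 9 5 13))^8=((0 15 4)(3 14)(5 13 7 9))^8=(0 4 15)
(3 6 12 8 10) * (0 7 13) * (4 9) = (0 7 13)(3 6 12 8 10)(4 9) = [7, 1, 2, 6, 9, 5, 12, 13, 10, 4, 3, 11, 8, 0]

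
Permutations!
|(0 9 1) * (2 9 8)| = 5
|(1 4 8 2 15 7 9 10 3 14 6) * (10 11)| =|(1 4 8 2 15 7 9 11 10 3 14 6)| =12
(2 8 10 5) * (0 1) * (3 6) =(0 1)(2 8 10 5)(3 6) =[1, 0, 8, 6, 4, 2, 3, 7, 10, 9, 5]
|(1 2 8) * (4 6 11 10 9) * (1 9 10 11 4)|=|(11)(1 2 8 9)(4 6)|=4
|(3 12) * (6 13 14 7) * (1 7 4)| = |(1 7 6 13 14 4)(3 12)| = 6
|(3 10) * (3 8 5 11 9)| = 6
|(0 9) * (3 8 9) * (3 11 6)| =6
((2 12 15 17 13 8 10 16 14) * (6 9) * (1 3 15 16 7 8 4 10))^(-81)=(17)(2 14 16 12)(6 9)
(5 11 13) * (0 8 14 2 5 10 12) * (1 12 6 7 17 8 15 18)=(0 15 18 1 12)(2 5 11 13 10 6 7 17 8 14)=[15, 12, 5, 3, 4, 11, 7, 17, 14, 9, 6, 13, 0, 10, 2, 18, 16, 8, 1]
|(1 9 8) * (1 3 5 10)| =6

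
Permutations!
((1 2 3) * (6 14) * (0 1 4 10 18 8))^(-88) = (18)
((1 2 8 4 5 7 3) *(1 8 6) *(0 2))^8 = ((0 2 6 1)(3 8 4 5 7))^8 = (3 5 8 7 4)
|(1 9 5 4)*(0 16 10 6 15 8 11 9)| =11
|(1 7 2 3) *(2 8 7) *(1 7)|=5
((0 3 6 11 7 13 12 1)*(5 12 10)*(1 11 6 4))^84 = ((0 3 4 1)(5 12 11 7 13 10))^84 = (13)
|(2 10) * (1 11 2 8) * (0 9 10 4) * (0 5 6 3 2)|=30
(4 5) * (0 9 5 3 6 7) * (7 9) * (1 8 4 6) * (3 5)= (0 7)(1 8 4 5 6 9 3)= [7, 8, 2, 1, 5, 6, 9, 0, 4, 3]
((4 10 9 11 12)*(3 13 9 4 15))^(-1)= ((3 13 9 11 12 15)(4 10))^(-1)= (3 15 12 11 9 13)(4 10)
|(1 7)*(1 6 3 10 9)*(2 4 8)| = 6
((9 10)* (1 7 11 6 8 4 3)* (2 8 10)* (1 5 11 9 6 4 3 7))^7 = (2 9 7 4 11 5 3 8)(6 10)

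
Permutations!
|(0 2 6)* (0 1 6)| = 2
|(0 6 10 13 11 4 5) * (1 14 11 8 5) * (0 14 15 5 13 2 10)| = 6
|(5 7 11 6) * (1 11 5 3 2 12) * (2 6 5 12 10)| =10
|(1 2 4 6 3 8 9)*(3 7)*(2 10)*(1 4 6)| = |(1 10 2 6 7 3 8 9 4)| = 9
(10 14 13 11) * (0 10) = (0 10 14 13 11) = [10, 1, 2, 3, 4, 5, 6, 7, 8, 9, 14, 0, 12, 11, 13]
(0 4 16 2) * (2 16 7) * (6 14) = (16)(0 4 7 2)(6 14) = [4, 1, 0, 3, 7, 5, 14, 2, 8, 9, 10, 11, 12, 13, 6, 15, 16]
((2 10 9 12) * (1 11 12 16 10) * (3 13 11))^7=(1 3 13 11 12 2)(9 16 10)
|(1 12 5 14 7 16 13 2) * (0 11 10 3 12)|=12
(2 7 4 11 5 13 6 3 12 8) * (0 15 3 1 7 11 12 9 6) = [15, 7, 11, 9, 12, 13, 1, 4, 2, 6, 10, 5, 8, 0, 14, 3] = (0 15 3 9 6 1 7 4 12 8 2 11 5 13)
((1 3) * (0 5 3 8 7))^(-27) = (0 1)(3 7)(5 8)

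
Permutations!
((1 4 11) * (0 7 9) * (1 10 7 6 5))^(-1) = ((0 6 5 1 4 11 10 7 9))^(-1) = (0 9 7 10 11 4 1 5 6)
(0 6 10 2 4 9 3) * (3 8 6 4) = (0 4 9 8 6 10 2 3) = [4, 1, 3, 0, 9, 5, 10, 7, 6, 8, 2]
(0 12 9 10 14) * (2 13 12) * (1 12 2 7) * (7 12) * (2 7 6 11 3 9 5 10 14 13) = (0 12 5 10 13 7 1 6 11 3 9 14) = [12, 6, 2, 9, 4, 10, 11, 1, 8, 14, 13, 3, 5, 7, 0]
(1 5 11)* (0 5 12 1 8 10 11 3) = (0 5 3)(1 12)(8 10 11) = [5, 12, 2, 0, 4, 3, 6, 7, 10, 9, 11, 8, 1]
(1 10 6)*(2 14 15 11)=[0, 10, 14, 3, 4, 5, 1, 7, 8, 9, 6, 2, 12, 13, 15, 11]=(1 10 6)(2 14 15 11)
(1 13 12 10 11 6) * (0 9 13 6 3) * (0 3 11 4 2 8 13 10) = (0 9 10 4 2 8 13 12)(1 6) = [9, 6, 8, 3, 2, 5, 1, 7, 13, 10, 4, 11, 0, 12]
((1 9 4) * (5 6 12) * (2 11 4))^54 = (12)(1 4 11 2 9)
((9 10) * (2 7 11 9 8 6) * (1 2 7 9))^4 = ((1 2 9 10 8 6 7 11))^4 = (1 8)(2 6)(7 9)(10 11)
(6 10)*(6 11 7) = (6 10 11 7) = [0, 1, 2, 3, 4, 5, 10, 6, 8, 9, 11, 7]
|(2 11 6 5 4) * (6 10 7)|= |(2 11 10 7 6 5 4)|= 7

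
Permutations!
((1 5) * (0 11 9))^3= ((0 11 9)(1 5))^3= (11)(1 5)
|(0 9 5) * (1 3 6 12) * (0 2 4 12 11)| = 10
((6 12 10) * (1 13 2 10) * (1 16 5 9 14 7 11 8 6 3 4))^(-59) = (1 13 2 10 3 4)(5 11 16 7 12 14 6 9 8)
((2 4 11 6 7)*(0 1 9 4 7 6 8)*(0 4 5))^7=(0 5 9 1)(2 7)(4 11 8)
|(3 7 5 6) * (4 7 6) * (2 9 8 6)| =|(2 9 8 6 3)(4 7 5)| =15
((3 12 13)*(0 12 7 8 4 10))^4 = (0 7)(3 10)(4 13)(8 12) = ((0 12 13 3 7 8 4 10))^4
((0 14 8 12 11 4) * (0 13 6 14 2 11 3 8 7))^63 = (0 7 14 6 13 4 11 2)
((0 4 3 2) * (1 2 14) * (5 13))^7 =(0 4 3 14 1 2)(5 13)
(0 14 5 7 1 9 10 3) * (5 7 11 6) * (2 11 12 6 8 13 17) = (0 14 7 1 9 10 3)(2 11 8 13 17)(5 12 6) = [14, 9, 11, 0, 4, 12, 5, 1, 13, 10, 3, 8, 6, 17, 7, 15, 16, 2]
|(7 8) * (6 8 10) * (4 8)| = |(4 8 7 10 6)| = 5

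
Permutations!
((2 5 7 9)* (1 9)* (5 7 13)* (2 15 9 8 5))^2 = (15)(1 5 2)(7 8 13)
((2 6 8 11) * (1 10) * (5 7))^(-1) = (1 10)(2 11 8 6)(5 7)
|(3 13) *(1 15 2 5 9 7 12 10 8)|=18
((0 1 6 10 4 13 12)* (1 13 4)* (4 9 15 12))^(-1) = (0 12 15 9 4 13)(1 10 6)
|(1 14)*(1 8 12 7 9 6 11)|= 8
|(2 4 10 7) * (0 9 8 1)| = |(0 9 8 1)(2 4 10 7)| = 4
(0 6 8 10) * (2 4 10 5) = (0 6 8 5 2 4 10) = [6, 1, 4, 3, 10, 2, 8, 7, 5, 9, 0]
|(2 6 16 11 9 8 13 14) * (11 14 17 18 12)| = |(2 6 16 14)(8 13 17 18 12 11 9)| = 28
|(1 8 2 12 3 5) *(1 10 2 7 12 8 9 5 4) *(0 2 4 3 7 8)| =|(0 2)(1 9 5 10 4)(7 12)| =10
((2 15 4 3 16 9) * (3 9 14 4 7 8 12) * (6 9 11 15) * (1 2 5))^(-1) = (1 5 9 6 2)(3 12 8 7 15 11 4 14 16)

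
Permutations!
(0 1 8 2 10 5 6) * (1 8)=(0 8 2 10 5 6)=[8, 1, 10, 3, 4, 6, 0, 7, 2, 9, 5]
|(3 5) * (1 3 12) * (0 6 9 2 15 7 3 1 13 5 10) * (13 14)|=8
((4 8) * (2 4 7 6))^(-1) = ((2 4 8 7 6))^(-1) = (2 6 7 8 4)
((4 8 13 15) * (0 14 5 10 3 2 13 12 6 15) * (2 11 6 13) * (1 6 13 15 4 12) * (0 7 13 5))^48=(15)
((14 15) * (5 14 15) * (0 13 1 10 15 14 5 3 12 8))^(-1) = ((0 13 1 10 15 14 3 12 8))^(-1) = (0 8 12 3 14 15 10 1 13)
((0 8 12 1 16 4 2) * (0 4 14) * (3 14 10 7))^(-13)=(0 10 8 7 12 3 1 14 16)(2 4)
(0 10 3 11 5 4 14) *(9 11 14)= (0 10 3 14)(4 9 11 5)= [10, 1, 2, 14, 9, 4, 6, 7, 8, 11, 3, 5, 12, 13, 0]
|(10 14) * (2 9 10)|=4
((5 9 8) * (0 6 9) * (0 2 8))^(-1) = ((0 6 9)(2 8 5))^(-1) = (0 9 6)(2 5 8)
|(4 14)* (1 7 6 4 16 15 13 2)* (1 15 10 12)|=24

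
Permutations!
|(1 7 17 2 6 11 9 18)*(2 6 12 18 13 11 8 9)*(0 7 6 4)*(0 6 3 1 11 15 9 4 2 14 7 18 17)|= 30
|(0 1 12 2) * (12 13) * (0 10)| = 6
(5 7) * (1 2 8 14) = (1 2 8 14)(5 7) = [0, 2, 8, 3, 4, 7, 6, 5, 14, 9, 10, 11, 12, 13, 1]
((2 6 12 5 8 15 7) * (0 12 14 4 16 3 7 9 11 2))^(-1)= ((0 12 5 8 15 9 11 2 6 14 4 16 3 7))^(-1)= (0 7 3 16 4 14 6 2 11 9 15 8 5 12)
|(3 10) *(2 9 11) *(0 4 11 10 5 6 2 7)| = |(0 4 11 7)(2 9 10 3 5 6)| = 12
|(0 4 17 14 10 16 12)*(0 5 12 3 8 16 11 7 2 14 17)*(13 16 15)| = |(17)(0 4)(2 14 10 11 7)(3 8 15 13 16)(5 12)| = 10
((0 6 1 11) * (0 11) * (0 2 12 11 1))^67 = ((0 6)(1 2 12 11))^67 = (0 6)(1 11 12 2)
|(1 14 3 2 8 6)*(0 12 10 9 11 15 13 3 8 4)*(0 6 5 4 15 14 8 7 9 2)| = |(0 12 10 2 15 13 3)(1 8 5 4 6)(7 9 11 14)| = 140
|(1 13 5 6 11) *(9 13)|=|(1 9 13 5 6 11)|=6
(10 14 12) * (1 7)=(1 7)(10 14 12)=[0, 7, 2, 3, 4, 5, 6, 1, 8, 9, 14, 11, 10, 13, 12]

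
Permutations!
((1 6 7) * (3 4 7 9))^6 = (9)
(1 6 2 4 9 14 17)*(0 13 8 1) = [13, 6, 4, 3, 9, 5, 2, 7, 1, 14, 10, 11, 12, 8, 17, 15, 16, 0] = (0 13 8 1 6 2 4 9 14 17)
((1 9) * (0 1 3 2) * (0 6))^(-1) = ((0 1 9 3 2 6))^(-1) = (0 6 2 3 9 1)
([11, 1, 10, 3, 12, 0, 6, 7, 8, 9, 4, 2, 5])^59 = (0 10 5 2 12 11 4)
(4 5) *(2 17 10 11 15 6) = [0, 1, 17, 3, 5, 4, 2, 7, 8, 9, 11, 15, 12, 13, 14, 6, 16, 10] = (2 17 10 11 15 6)(4 5)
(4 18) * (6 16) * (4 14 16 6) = (4 18 14 16) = [0, 1, 2, 3, 18, 5, 6, 7, 8, 9, 10, 11, 12, 13, 16, 15, 4, 17, 14]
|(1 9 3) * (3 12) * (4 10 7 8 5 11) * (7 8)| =20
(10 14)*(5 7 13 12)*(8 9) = (5 7 13 12)(8 9)(10 14) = [0, 1, 2, 3, 4, 7, 6, 13, 9, 8, 14, 11, 5, 12, 10]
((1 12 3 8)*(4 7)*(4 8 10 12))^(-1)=(1 8 7 4)(3 12 10)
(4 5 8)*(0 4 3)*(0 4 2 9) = (0 2 9)(3 4 5 8) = [2, 1, 9, 4, 5, 8, 6, 7, 3, 0]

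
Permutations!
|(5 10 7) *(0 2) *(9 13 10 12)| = |(0 2)(5 12 9 13 10 7)| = 6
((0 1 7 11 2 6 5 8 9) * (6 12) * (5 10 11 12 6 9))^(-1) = ((0 1 7 12 9)(2 6 10 11)(5 8))^(-1) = (0 9 12 7 1)(2 11 10 6)(5 8)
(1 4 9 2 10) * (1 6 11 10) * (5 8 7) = (1 4 9 2)(5 8 7)(6 11 10) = [0, 4, 1, 3, 9, 8, 11, 5, 7, 2, 6, 10]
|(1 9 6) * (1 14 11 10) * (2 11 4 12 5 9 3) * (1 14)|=11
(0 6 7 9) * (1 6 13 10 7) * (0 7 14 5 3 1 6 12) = [13, 12, 2, 1, 4, 3, 6, 9, 8, 7, 14, 11, 0, 10, 5] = (0 13 10 14 5 3 1 12)(7 9)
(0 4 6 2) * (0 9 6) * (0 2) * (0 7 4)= (2 9 6 7 4)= [0, 1, 9, 3, 2, 5, 7, 4, 8, 6]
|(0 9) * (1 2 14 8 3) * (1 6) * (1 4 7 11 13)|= 10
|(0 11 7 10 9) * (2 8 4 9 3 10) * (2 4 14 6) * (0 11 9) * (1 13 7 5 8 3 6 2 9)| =45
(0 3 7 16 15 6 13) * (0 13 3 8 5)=(0 8 5)(3 7 16 15 6)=[8, 1, 2, 7, 4, 0, 3, 16, 5, 9, 10, 11, 12, 13, 14, 6, 15]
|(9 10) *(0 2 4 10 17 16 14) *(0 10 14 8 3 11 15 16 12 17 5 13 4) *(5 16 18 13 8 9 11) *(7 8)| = |(0 2)(3 5 7 8)(4 14 10 11 15 18 13)(9 16)(12 17)| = 28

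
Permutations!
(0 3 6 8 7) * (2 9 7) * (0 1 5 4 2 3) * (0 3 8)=(0 3 6)(1 5 4 2 9 7)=[3, 5, 9, 6, 2, 4, 0, 1, 8, 7]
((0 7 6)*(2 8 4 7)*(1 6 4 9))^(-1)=((0 2 8 9 1 6)(4 7))^(-1)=(0 6 1 9 8 2)(4 7)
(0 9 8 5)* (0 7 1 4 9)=(1 4 9 8 5 7)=[0, 4, 2, 3, 9, 7, 6, 1, 5, 8]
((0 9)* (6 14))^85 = ((0 9)(6 14))^85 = (0 9)(6 14)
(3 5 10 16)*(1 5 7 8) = (1 5 10 16 3 7 8) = [0, 5, 2, 7, 4, 10, 6, 8, 1, 9, 16, 11, 12, 13, 14, 15, 3]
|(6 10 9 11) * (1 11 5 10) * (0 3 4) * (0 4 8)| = 3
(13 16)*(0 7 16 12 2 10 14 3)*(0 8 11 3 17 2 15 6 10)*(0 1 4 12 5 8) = (0 7 16 13 5 8 11 3)(1 4 12 15 6 10 14 17 2) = [7, 4, 1, 0, 12, 8, 10, 16, 11, 9, 14, 3, 15, 5, 17, 6, 13, 2]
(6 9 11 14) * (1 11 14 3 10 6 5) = (1 11 3 10 6 9 14 5) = [0, 11, 2, 10, 4, 1, 9, 7, 8, 14, 6, 3, 12, 13, 5]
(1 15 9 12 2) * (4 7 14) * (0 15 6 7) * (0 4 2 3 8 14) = (0 15 9 12 3 8 14 2 1 6 7) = [15, 6, 1, 8, 4, 5, 7, 0, 14, 12, 10, 11, 3, 13, 2, 9]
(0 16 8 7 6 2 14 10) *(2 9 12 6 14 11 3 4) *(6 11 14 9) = (0 16 8 7 9 12 11 3 4 2 14 10) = [16, 1, 14, 4, 2, 5, 6, 9, 7, 12, 0, 3, 11, 13, 10, 15, 8]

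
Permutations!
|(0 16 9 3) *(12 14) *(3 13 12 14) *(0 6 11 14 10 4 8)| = |(0 16 9 13 12 3 6 11 14 10 4 8)| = 12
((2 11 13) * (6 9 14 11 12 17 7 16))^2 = ((2 12 17 7 16 6 9 14 11 13))^2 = (2 17 16 9 11)(6 14 13 12 7)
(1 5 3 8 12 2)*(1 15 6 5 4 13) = (1 4 13)(2 15 6 5 3 8 12) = [0, 4, 15, 8, 13, 3, 5, 7, 12, 9, 10, 11, 2, 1, 14, 6]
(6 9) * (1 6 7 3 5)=(1 6 9 7 3 5)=[0, 6, 2, 5, 4, 1, 9, 3, 8, 7]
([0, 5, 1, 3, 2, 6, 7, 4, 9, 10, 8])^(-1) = (1 2 4 7 6 5)(8 10 9)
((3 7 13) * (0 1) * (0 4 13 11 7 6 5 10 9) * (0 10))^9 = (0 4 3 5 1 13 6)(7 11)(9 10)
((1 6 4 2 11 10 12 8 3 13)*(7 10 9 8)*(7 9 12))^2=(1 4 11 9 3)(2 12 8 13 6)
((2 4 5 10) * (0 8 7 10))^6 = ((0 8 7 10 2 4 5))^6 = (0 5 4 2 10 7 8)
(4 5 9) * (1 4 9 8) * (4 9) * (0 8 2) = [8, 9, 0, 3, 5, 2, 6, 7, 1, 4] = (0 8 1 9 4 5 2)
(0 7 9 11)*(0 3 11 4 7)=[0, 1, 2, 11, 7, 5, 6, 9, 8, 4, 10, 3]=(3 11)(4 7 9)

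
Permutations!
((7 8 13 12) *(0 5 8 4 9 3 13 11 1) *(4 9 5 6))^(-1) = (0 1 11 8 5 4 6)(3 9 7 12 13)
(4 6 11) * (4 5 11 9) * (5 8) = (4 6 9)(5 11 8) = [0, 1, 2, 3, 6, 11, 9, 7, 5, 4, 10, 8]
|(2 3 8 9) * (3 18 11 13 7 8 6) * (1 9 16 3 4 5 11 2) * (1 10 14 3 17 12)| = 30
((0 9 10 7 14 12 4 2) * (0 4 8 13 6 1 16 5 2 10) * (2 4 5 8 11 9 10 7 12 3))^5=(16)(2 3 14 7 4 5)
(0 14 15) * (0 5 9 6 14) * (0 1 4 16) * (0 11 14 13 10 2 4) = (0 1)(2 4 16 11 14 15 5 9 6 13 10) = [1, 0, 4, 3, 16, 9, 13, 7, 8, 6, 2, 14, 12, 10, 15, 5, 11]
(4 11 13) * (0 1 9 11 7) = (0 1 9 11 13 4 7) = [1, 9, 2, 3, 7, 5, 6, 0, 8, 11, 10, 13, 12, 4]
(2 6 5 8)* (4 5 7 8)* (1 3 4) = (1 3 4 5)(2 6 7 8) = [0, 3, 6, 4, 5, 1, 7, 8, 2]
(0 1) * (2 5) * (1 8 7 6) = (0 8 7 6 1)(2 5) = [8, 0, 5, 3, 4, 2, 1, 6, 7]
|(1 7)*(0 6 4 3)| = |(0 6 4 3)(1 7)| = 4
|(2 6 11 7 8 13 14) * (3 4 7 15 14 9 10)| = 35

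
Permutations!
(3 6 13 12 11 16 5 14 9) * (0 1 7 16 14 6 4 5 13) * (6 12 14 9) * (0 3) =(0 1 7 16 13 14 6 3 4 5 12 11 9) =[1, 7, 2, 4, 5, 12, 3, 16, 8, 0, 10, 9, 11, 14, 6, 15, 13]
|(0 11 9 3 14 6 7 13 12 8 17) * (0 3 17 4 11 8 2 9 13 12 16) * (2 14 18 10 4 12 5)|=17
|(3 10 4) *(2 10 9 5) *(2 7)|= 7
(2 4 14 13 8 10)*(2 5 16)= [0, 1, 4, 3, 14, 16, 6, 7, 10, 9, 5, 11, 12, 8, 13, 15, 2]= (2 4 14 13 8 10 5 16)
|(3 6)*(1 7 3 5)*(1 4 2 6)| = 12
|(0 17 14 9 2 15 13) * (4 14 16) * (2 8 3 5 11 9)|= 40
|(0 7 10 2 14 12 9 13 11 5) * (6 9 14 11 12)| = 30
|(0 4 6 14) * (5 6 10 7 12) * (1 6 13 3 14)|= 18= |(0 4 10 7 12 5 13 3 14)(1 6)|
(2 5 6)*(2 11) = [0, 1, 5, 3, 4, 6, 11, 7, 8, 9, 10, 2] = (2 5 6 11)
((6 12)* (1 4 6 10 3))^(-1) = ((1 4 6 12 10 3))^(-1) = (1 3 10 12 6 4)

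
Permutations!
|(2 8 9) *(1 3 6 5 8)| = |(1 3 6 5 8 9 2)| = 7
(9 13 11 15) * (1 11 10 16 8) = [0, 11, 2, 3, 4, 5, 6, 7, 1, 13, 16, 15, 12, 10, 14, 9, 8] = (1 11 15 9 13 10 16 8)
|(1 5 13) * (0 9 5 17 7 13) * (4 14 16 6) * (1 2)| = 60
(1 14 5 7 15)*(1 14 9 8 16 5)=(1 9 8 16 5 7 15 14)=[0, 9, 2, 3, 4, 7, 6, 15, 16, 8, 10, 11, 12, 13, 1, 14, 5]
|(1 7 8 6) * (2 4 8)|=|(1 7 2 4 8 6)|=6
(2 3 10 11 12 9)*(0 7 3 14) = [7, 1, 14, 10, 4, 5, 6, 3, 8, 2, 11, 12, 9, 13, 0] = (0 7 3 10 11 12 9 2 14)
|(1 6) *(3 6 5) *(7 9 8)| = 12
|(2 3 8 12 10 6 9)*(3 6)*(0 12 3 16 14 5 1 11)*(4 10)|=18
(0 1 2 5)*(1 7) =(0 7 1 2 5) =[7, 2, 5, 3, 4, 0, 6, 1]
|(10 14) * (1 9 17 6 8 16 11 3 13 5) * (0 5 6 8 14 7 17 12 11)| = 15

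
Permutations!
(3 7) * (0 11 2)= [11, 1, 0, 7, 4, 5, 6, 3, 8, 9, 10, 2]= (0 11 2)(3 7)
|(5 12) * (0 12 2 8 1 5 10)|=12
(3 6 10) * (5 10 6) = [0, 1, 2, 5, 4, 10, 6, 7, 8, 9, 3] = (3 5 10)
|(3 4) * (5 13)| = 2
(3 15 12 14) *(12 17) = (3 15 17 12 14) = [0, 1, 2, 15, 4, 5, 6, 7, 8, 9, 10, 11, 14, 13, 3, 17, 16, 12]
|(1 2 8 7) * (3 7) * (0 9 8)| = |(0 9 8 3 7 1 2)| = 7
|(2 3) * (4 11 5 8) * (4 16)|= 10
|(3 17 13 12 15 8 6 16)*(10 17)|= |(3 10 17 13 12 15 8 6 16)|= 9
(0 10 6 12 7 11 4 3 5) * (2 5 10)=[2, 1, 5, 10, 3, 0, 12, 11, 8, 9, 6, 4, 7]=(0 2 5)(3 10 6 12 7 11 4)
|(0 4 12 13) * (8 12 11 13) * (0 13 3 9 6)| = 6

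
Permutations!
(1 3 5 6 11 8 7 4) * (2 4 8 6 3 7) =(1 7 8 2 4)(3 5)(6 11) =[0, 7, 4, 5, 1, 3, 11, 8, 2, 9, 10, 6]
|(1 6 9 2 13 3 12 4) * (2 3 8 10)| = |(1 6 9 3 12 4)(2 13 8 10)| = 12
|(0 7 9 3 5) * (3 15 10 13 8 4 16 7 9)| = 11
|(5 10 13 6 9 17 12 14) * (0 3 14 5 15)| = |(0 3 14 15)(5 10 13 6 9 17 12)| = 28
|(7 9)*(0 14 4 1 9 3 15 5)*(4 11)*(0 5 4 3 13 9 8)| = 24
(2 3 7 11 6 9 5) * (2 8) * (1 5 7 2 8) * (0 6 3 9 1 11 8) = (0 6 1 5 11 3 2 9 7 8) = [6, 5, 9, 2, 4, 11, 1, 8, 0, 7, 10, 3]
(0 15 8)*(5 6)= [15, 1, 2, 3, 4, 6, 5, 7, 0, 9, 10, 11, 12, 13, 14, 8]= (0 15 8)(5 6)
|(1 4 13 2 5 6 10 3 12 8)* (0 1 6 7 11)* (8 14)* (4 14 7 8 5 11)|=|(0 1 14 5 8 6 10 3 12 7 4 13 2 11)|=14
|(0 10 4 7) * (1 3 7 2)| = 7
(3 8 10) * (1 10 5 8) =(1 10 3)(5 8) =[0, 10, 2, 1, 4, 8, 6, 7, 5, 9, 3]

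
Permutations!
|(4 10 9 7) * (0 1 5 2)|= |(0 1 5 2)(4 10 9 7)|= 4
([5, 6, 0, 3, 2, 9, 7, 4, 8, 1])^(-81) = (0 2 4 7 6 1 9 5)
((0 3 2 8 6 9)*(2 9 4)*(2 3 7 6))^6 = ((0 7 6 4 3 9)(2 8))^6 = (9)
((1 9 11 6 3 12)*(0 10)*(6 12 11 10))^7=(0 10 9 1 12 11 3 6)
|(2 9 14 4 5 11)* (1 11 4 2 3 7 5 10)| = |(1 11 3 7 5 4 10)(2 9 14)| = 21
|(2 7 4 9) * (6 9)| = |(2 7 4 6 9)| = 5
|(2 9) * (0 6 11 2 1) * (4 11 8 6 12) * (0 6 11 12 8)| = |(0 8 11 2 9 1 6)(4 12)| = 14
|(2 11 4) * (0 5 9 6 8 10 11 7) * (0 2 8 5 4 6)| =8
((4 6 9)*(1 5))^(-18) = (9)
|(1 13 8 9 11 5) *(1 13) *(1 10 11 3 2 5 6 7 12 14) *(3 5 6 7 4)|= |(1 10 11 7 12 14)(2 6 4 3)(5 13 8 9)|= 12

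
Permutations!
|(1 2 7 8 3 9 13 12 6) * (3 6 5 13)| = |(1 2 7 8 6)(3 9)(5 13 12)| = 30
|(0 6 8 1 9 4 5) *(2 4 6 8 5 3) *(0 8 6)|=|(0 6 5 8 1 9)(2 4 3)|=6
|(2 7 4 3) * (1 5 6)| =12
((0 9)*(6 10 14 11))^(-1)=((0 9)(6 10 14 11))^(-1)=(0 9)(6 11 14 10)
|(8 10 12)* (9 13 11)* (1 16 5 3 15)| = |(1 16 5 3 15)(8 10 12)(9 13 11)| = 15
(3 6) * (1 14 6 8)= (1 14 6 3 8)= [0, 14, 2, 8, 4, 5, 3, 7, 1, 9, 10, 11, 12, 13, 6]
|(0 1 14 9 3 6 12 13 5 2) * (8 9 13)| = 30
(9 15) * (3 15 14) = (3 15 9 14) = [0, 1, 2, 15, 4, 5, 6, 7, 8, 14, 10, 11, 12, 13, 3, 9]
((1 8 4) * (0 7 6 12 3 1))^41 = ((0 7 6 12 3 1 8 4))^41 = (0 7 6 12 3 1 8 4)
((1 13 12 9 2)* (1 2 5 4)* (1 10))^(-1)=(1 10 4 5 9 12 13)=((1 13 12 9 5 4 10))^(-1)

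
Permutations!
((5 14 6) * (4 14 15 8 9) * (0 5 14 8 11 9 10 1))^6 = ((0 5 15 11 9 4 8 10 1)(6 14))^6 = (0 8 11)(1 4 15)(5 10 9)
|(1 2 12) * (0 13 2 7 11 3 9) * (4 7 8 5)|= 12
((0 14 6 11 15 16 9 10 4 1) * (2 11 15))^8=(0 1 4 10 9 16 15 6 14)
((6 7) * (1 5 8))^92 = ((1 5 8)(6 7))^92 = (1 8 5)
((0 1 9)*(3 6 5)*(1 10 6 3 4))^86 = ((0 10 6 5 4 1 9))^86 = (0 6 4 9 10 5 1)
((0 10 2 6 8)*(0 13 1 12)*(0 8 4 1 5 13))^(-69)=((0 10 2 6 4 1 12 8)(5 13))^(-69)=(0 6 12 10 4 8 2 1)(5 13)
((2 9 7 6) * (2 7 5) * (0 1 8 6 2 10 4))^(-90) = (10) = ((0 1 8 6 7 2 9 5 10 4))^(-90)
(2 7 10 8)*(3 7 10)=(2 10 8)(3 7)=[0, 1, 10, 7, 4, 5, 6, 3, 2, 9, 8]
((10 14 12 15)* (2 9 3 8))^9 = (2 9 3 8)(10 14 12 15)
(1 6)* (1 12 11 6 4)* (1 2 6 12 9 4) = [0, 1, 6, 3, 2, 5, 9, 7, 8, 4, 10, 12, 11] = (2 6 9 4)(11 12)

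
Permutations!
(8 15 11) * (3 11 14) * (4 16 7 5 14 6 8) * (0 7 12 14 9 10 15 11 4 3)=[7, 1, 2, 4, 16, 9, 8, 5, 11, 10, 15, 3, 14, 13, 0, 6, 12]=(0 7 5 9 10 15 6 8 11 3 4 16 12 14)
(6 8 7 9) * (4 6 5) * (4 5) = (4 6 8 7 9) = [0, 1, 2, 3, 6, 5, 8, 9, 7, 4]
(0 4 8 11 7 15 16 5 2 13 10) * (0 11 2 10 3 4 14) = (0 14)(2 13 3 4 8)(5 10 11 7 15 16) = [14, 1, 13, 4, 8, 10, 6, 15, 2, 9, 11, 7, 12, 3, 0, 16, 5]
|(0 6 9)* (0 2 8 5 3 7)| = |(0 6 9 2 8 5 3 7)| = 8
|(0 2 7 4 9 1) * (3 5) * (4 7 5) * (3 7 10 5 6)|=21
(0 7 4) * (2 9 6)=[7, 1, 9, 3, 0, 5, 2, 4, 8, 6]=(0 7 4)(2 9 6)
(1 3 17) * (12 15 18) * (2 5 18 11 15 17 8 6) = (1 3 8 6 2 5 18 12 17)(11 15) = [0, 3, 5, 8, 4, 18, 2, 7, 6, 9, 10, 15, 17, 13, 14, 11, 16, 1, 12]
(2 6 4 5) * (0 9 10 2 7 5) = [9, 1, 6, 3, 0, 7, 4, 5, 8, 10, 2] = (0 9 10 2 6 4)(5 7)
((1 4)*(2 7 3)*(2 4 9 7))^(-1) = ((1 9 7 3 4))^(-1) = (1 4 3 7 9)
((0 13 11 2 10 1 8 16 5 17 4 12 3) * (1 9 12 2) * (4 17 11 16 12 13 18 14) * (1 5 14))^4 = (0 12 1)(2 16 10 14 9 4 13)(3 8 18)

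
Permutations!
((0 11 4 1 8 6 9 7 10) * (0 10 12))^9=((0 11 4 1 8 6 9 7 12))^9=(12)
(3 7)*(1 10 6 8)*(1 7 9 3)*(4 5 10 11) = (1 11 4 5 10 6 8 7)(3 9) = [0, 11, 2, 9, 5, 10, 8, 1, 7, 3, 6, 4]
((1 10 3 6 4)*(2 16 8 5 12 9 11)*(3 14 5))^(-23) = (1 5 11 8 4 14 9 16 6 10 12 2 3)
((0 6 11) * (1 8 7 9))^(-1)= ((0 6 11)(1 8 7 9))^(-1)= (0 11 6)(1 9 7 8)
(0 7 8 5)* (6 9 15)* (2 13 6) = (0 7 8 5)(2 13 6 9 15) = [7, 1, 13, 3, 4, 0, 9, 8, 5, 15, 10, 11, 12, 6, 14, 2]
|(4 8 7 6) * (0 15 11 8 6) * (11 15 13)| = 10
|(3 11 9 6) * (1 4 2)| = 12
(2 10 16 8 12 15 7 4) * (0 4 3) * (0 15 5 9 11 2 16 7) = (0 4 16 8 12 5 9 11 2 10 7 3 15) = [4, 1, 10, 15, 16, 9, 6, 3, 12, 11, 7, 2, 5, 13, 14, 0, 8]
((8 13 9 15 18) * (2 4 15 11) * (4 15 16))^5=(2 9 8 15 11 13 18)(4 16)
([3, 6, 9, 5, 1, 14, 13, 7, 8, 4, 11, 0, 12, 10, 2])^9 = (0 13 4 14)(1 2 3 10)(5 11 6 9)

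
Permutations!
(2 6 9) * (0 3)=[3, 1, 6, 0, 4, 5, 9, 7, 8, 2]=(0 3)(2 6 9)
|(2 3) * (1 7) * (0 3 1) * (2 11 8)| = |(0 3 11 8 2 1 7)| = 7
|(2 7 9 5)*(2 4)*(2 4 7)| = 3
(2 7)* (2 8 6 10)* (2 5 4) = (2 7 8 6 10 5 4) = [0, 1, 7, 3, 2, 4, 10, 8, 6, 9, 5]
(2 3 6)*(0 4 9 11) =(0 4 9 11)(2 3 6) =[4, 1, 3, 6, 9, 5, 2, 7, 8, 11, 10, 0]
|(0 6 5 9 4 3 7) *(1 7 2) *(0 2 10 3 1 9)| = |(0 6 5)(1 7 2 9 4)(3 10)| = 30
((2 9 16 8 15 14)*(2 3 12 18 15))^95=(18)(2 8 16 9)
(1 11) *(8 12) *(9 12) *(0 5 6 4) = (0 5 6 4)(1 11)(8 9 12) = [5, 11, 2, 3, 0, 6, 4, 7, 9, 12, 10, 1, 8]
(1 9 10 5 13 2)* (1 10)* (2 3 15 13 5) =(1 9)(2 10)(3 15 13) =[0, 9, 10, 15, 4, 5, 6, 7, 8, 1, 2, 11, 12, 3, 14, 13]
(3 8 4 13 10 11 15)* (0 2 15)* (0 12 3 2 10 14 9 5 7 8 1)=(0 10 11 12 3 1)(2 15)(4 13 14 9 5 7 8)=[10, 0, 15, 1, 13, 7, 6, 8, 4, 5, 11, 12, 3, 14, 9, 2]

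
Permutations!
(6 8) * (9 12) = (6 8)(9 12) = [0, 1, 2, 3, 4, 5, 8, 7, 6, 12, 10, 11, 9]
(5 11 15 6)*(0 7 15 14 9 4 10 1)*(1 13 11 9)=(0 7 15 6 5 9 4 10 13 11 14 1)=[7, 0, 2, 3, 10, 9, 5, 15, 8, 4, 13, 14, 12, 11, 1, 6]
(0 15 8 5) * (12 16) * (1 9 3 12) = [15, 9, 2, 12, 4, 0, 6, 7, 5, 3, 10, 11, 16, 13, 14, 8, 1] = (0 15 8 5)(1 9 3 12 16)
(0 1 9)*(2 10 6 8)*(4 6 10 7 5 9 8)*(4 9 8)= (10)(0 1 4 6 9)(2 7 5 8)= [1, 4, 7, 3, 6, 8, 9, 5, 2, 0, 10]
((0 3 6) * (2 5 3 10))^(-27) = ((0 10 2 5 3 6))^(-27) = (0 5)(2 6)(3 10)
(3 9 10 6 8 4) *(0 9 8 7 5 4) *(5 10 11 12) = [9, 1, 2, 8, 3, 4, 7, 10, 0, 11, 6, 12, 5] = (0 9 11 12 5 4 3 8)(6 7 10)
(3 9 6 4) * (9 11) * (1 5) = [0, 5, 2, 11, 3, 1, 4, 7, 8, 6, 10, 9] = (1 5)(3 11 9 6 4)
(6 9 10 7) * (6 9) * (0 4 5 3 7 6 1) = (0 4 5 3 7 9 10 6 1) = [4, 0, 2, 7, 5, 3, 1, 9, 8, 10, 6]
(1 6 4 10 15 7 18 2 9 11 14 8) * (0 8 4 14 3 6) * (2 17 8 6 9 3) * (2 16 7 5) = (0 6 14 4 10 15 5 2 3 9 11 16 7 18 17 8 1) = [6, 0, 3, 9, 10, 2, 14, 18, 1, 11, 15, 16, 12, 13, 4, 5, 7, 8, 17]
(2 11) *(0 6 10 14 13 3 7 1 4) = (0 6 10 14 13 3 7 1 4)(2 11) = [6, 4, 11, 7, 0, 5, 10, 1, 8, 9, 14, 2, 12, 3, 13]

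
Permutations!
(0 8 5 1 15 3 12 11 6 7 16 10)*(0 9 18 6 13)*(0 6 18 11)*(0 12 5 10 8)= [0, 15, 2, 5, 4, 1, 7, 16, 10, 11, 9, 13, 12, 6, 14, 3, 8, 17, 18]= (18)(1 15 3 5)(6 7 16 8 10 9 11 13)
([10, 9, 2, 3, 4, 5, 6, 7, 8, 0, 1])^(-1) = [9, 10, 2, 3, 4, 5, 6, 7, 8, 1, 0]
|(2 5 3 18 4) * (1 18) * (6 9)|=|(1 18 4 2 5 3)(6 9)|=6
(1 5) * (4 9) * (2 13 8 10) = (1 5)(2 13 8 10)(4 9) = [0, 5, 13, 3, 9, 1, 6, 7, 10, 4, 2, 11, 12, 8]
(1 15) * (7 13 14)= (1 15)(7 13 14)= [0, 15, 2, 3, 4, 5, 6, 13, 8, 9, 10, 11, 12, 14, 7, 1]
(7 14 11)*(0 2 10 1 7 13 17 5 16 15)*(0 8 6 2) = (1 7 14 11 13 17 5 16 15 8 6 2 10) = [0, 7, 10, 3, 4, 16, 2, 14, 6, 9, 1, 13, 12, 17, 11, 8, 15, 5]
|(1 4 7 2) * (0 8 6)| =12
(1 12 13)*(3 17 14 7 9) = (1 12 13)(3 17 14 7 9) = [0, 12, 2, 17, 4, 5, 6, 9, 8, 3, 10, 11, 13, 1, 7, 15, 16, 14]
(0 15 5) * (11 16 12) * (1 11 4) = (0 15 5)(1 11 16 12 4) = [15, 11, 2, 3, 1, 0, 6, 7, 8, 9, 10, 16, 4, 13, 14, 5, 12]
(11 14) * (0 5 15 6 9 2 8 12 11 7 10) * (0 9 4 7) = (0 5 15 6 4 7 10 9 2 8 12 11 14) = [5, 1, 8, 3, 7, 15, 4, 10, 12, 2, 9, 14, 11, 13, 0, 6]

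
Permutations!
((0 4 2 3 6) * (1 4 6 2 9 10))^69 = (0 6)(1 4 9 10)(2 3)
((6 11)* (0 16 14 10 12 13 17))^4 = (0 12 16 13 14 17 10)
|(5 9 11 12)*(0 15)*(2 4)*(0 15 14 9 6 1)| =|(15)(0 14 9 11 12 5 6 1)(2 4)| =8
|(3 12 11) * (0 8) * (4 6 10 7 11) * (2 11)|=8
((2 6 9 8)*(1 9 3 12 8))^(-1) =((1 9)(2 6 3 12 8))^(-1) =(1 9)(2 8 12 3 6)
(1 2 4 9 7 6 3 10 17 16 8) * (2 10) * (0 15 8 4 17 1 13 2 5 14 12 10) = (0 15 8 13 2 17 16 4 9 7 6 3 5 14 12 10 1) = [15, 0, 17, 5, 9, 14, 3, 6, 13, 7, 1, 11, 10, 2, 12, 8, 4, 16]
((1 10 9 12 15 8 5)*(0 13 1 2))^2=((0 13 1 10 9 12 15 8 5 2))^2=(0 1 9 15 5)(2 13 10 12 8)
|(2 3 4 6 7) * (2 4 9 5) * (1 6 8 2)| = 9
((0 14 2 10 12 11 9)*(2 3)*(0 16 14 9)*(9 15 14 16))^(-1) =(16)(0 11 12 10 2 3 14 15)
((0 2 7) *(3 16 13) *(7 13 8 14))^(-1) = (0 7 14 8 16 3 13 2) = ((0 2 13 3 16 8 14 7))^(-1)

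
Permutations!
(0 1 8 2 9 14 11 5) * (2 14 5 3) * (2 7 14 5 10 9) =[1, 8, 2, 7, 4, 0, 6, 14, 5, 10, 9, 3, 12, 13, 11] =(0 1 8 5)(3 7 14 11)(9 10)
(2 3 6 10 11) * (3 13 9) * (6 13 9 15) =(2 9 3 13 15 6 10 11) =[0, 1, 9, 13, 4, 5, 10, 7, 8, 3, 11, 2, 12, 15, 14, 6]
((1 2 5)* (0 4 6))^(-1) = (0 6 4)(1 5 2)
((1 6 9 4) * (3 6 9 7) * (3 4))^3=(1 6)(3 4)(7 9)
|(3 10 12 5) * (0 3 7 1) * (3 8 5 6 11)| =|(0 8 5 7 1)(3 10 12 6 11)| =5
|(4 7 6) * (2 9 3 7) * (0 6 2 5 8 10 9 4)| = 8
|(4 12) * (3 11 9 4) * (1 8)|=10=|(1 8)(3 11 9 4 12)|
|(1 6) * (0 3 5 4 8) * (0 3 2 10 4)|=|(0 2 10 4 8 3 5)(1 6)|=14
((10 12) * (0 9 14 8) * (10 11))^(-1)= (0 8 14 9)(10 11 12)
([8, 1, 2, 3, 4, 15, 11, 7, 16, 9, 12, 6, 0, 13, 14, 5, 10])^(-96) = (0 12 10 16 8)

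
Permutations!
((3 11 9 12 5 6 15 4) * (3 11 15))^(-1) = (3 6 5 12 9 11 4 15)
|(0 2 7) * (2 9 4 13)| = |(0 9 4 13 2 7)| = 6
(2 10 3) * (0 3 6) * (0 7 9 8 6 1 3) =(1 3 2 10)(6 7 9 8) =[0, 3, 10, 2, 4, 5, 7, 9, 6, 8, 1]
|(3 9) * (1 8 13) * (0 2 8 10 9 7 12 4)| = 11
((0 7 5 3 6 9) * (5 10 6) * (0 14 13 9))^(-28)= ((0 7 10 6)(3 5)(9 14 13))^(-28)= (9 13 14)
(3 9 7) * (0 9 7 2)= [9, 1, 0, 7, 4, 5, 6, 3, 8, 2]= (0 9 2)(3 7)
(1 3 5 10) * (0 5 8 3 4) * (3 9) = (0 5 10 1 4)(3 8 9) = [5, 4, 2, 8, 0, 10, 6, 7, 9, 3, 1]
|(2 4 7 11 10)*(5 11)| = 6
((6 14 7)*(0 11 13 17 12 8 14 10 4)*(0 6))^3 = (0 17 14 11 12 7 13 8)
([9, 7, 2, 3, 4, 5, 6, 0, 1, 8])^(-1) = (0 7 1 8 9)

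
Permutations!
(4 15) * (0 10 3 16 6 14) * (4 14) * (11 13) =[10, 1, 2, 16, 15, 5, 4, 7, 8, 9, 3, 13, 12, 11, 0, 14, 6] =(0 10 3 16 6 4 15 14)(11 13)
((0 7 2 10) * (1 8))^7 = (0 10 2 7)(1 8)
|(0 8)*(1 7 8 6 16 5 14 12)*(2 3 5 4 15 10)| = |(0 6 16 4 15 10 2 3 5 14 12 1 7 8)| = 14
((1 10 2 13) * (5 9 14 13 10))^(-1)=((1 5 9 14 13)(2 10))^(-1)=(1 13 14 9 5)(2 10)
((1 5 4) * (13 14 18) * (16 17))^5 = ((1 5 4)(13 14 18)(16 17))^5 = (1 4 5)(13 18 14)(16 17)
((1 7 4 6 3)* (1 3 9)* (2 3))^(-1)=((1 7 4 6 9)(2 3))^(-1)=(1 9 6 4 7)(2 3)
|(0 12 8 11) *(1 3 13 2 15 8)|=9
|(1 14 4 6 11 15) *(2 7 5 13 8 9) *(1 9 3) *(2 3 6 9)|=|(1 14 4 9 3)(2 7 5 13 8 6 11 15)|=40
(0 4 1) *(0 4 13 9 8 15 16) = [13, 4, 2, 3, 1, 5, 6, 7, 15, 8, 10, 11, 12, 9, 14, 16, 0] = (0 13 9 8 15 16)(1 4)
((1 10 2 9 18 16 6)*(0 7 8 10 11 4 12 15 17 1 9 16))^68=(0 16 7 6 8 9 10 18 2)(1 4 15)(11 12 17)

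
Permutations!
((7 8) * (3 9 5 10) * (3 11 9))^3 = (5 9 11 10)(7 8)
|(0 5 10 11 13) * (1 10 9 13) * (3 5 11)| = 8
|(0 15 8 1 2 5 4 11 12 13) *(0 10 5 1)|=6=|(0 15 8)(1 2)(4 11 12 13 10 5)|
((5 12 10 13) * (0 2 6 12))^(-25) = (0 12 5 6 13 2 10) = ((0 2 6 12 10 13 5))^(-25)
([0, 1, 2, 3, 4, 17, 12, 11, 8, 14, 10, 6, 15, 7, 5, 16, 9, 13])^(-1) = (5 14 9 16 15 12 6 11 7 13 17)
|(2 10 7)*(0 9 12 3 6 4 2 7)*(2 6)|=|(0 9 12 3 2 10)(4 6)|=6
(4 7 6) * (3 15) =(3 15)(4 7 6) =[0, 1, 2, 15, 7, 5, 4, 6, 8, 9, 10, 11, 12, 13, 14, 3]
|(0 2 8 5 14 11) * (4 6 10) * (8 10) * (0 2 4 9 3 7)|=12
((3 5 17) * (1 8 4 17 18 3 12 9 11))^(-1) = (1 11 9 12 17 4 8)(3 18 5)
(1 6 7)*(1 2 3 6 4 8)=[0, 4, 3, 6, 8, 5, 7, 2, 1]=(1 4 8)(2 3 6 7)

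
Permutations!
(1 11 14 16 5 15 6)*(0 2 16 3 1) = (0 2 16 5 15 6)(1 11 14 3) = [2, 11, 16, 1, 4, 15, 0, 7, 8, 9, 10, 14, 12, 13, 3, 6, 5]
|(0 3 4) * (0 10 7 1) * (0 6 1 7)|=|(0 3 4 10)(1 6)|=4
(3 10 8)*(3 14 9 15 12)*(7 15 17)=[0, 1, 2, 10, 4, 5, 6, 15, 14, 17, 8, 11, 3, 13, 9, 12, 16, 7]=(3 10 8 14 9 17 7 15 12)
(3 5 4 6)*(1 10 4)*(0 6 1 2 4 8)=(0 6 3 5 2 4 1 10 8)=[6, 10, 4, 5, 1, 2, 3, 7, 0, 9, 8]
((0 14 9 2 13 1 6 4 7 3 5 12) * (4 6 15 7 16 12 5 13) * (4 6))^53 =(0 4 9 12 6 14 16 2)(1 3 15 13 7)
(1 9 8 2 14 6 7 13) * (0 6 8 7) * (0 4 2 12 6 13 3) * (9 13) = (0 9 7 3)(1 13)(2 14 8 12 6 4) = [9, 13, 14, 0, 2, 5, 4, 3, 12, 7, 10, 11, 6, 1, 8]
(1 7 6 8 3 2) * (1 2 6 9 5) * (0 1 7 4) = (0 1 4)(3 6 8)(5 7 9) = [1, 4, 2, 6, 0, 7, 8, 9, 3, 5]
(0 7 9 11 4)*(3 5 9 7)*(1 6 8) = (0 3 5 9 11 4)(1 6 8) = [3, 6, 2, 5, 0, 9, 8, 7, 1, 11, 10, 4]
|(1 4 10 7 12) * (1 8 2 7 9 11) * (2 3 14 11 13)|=|(1 4 10 9 13 2 7 12 8 3 14 11)|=12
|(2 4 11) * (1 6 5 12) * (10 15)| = 12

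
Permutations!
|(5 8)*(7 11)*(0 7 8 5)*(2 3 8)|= |(0 7 11 2 3 8)|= 6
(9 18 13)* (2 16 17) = (2 16 17)(9 18 13) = [0, 1, 16, 3, 4, 5, 6, 7, 8, 18, 10, 11, 12, 9, 14, 15, 17, 2, 13]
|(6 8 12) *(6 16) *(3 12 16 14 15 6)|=7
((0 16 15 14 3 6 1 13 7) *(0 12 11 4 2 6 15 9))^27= (16)(1 12 2 13 11 6 7 4)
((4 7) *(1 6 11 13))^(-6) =((1 6 11 13)(4 7))^(-6) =(1 11)(6 13)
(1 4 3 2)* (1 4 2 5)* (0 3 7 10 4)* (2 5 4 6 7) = (0 3 4 2)(1 5)(6 7 10) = [3, 5, 0, 4, 2, 1, 7, 10, 8, 9, 6]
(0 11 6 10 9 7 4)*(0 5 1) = (0 11 6 10 9 7 4 5 1) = [11, 0, 2, 3, 5, 1, 10, 4, 8, 7, 9, 6]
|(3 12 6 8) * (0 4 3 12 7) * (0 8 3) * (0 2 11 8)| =9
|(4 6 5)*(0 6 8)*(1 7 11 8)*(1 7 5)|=|(0 6 1 5 4 7 11 8)|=8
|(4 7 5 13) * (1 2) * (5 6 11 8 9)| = 8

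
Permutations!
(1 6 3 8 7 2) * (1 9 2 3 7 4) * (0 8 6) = [8, 0, 9, 6, 1, 5, 7, 3, 4, 2] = (0 8 4 1)(2 9)(3 6 7)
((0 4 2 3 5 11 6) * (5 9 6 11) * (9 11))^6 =(0 6 9 11 3 2 4)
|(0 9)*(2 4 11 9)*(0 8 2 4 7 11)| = |(0 4)(2 7 11 9 8)| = 10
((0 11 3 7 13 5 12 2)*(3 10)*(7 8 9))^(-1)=((0 11 10 3 8 9 7 13 5 12 2))^(-1)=(0 2 12 5 13 7 9 8 3 10 11)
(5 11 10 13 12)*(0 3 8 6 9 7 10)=(0 3 8 6 9 7 10 13 12 5 11)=[3, 1, 2, 8, 4, 11, 9, 10, 6, 7, 13, 0, 5, 12]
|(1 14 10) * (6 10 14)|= 3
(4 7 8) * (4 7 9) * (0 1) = (0 1)(4 9)(7 8) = [1, 0, 2, 3, 9, 5, 6, 8, 7, 4]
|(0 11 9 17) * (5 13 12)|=12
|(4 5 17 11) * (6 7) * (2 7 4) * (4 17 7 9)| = |(2 9 4 5 7 6 17 11)| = 8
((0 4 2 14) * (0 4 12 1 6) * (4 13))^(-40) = (14)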